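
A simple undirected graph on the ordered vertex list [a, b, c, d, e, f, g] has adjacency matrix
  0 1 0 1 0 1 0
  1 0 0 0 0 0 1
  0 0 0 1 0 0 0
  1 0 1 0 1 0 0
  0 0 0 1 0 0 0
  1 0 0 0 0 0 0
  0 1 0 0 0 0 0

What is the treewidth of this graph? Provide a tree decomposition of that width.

Treewidth 1.
Bags: B1 = {d, e}  B2 = {a, d}  B3 = {c, d}  B4 = {a, f}  B5 = {a, b}  B6 = {b, g}
Tree: B1–B2, B2–B3, B2–B4, B2–B5, B5–B6

Each bag holds 2 vertices, so the decomposition has width 1, which upper-bounds the treewidth. G has an edge, so its treewidth is at least 1. Therefore the treewidth is 1.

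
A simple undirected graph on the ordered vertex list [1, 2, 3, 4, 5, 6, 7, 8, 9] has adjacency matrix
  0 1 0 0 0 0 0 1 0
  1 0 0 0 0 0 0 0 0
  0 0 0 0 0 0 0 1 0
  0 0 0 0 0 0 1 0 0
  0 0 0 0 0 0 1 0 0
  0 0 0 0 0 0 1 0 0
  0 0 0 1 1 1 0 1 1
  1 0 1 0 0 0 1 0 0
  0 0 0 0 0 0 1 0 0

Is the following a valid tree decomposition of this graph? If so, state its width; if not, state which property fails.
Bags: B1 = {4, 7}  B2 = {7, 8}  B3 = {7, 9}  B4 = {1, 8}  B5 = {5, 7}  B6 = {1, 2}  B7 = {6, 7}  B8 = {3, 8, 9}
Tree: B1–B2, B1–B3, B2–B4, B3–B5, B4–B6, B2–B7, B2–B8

A tree decomposition must satisfy three properties: every vertex lies in some bag; for every edge, both endpoints lie together in some bag; and for every vertex, the bags containing it form a connected subtree. Here bags containing vertex 9 are not connected in the tree, so the decomposition is invalid.

No — bags containing vertex 9 are not connected in the tree.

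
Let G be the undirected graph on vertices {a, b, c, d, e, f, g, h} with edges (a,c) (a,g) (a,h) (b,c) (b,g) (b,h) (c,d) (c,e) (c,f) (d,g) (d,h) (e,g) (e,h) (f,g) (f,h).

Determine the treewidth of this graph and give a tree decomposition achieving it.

Treewidth 3.
Bags: B1 = {b, c, g, h}  B2 = {a, c, g, h}  B3 = {c, f, g, h}  B4 = {c, d, g, h}  B5 = {c, e, g, h}
Tree: B1–B2, B2–B3, B3–B4, B4–B5

Every bag has size at most 4, so the width is 4 − 1 = 3 and tw(G) ≤ 3. For the lower bound: the 4 vertex sets {b,c}, {a,g}, {h}, {f} are disjoint, each induces a connected subgraph, and every pair is joined by at least one edge of G. Contracting each set to a single vertex therefore yields K_{4} as a minor, and since treewidth is minor-monotone, tw(G) ≥ tw(K_{4}) = 3. Therefore the treewidth is 3.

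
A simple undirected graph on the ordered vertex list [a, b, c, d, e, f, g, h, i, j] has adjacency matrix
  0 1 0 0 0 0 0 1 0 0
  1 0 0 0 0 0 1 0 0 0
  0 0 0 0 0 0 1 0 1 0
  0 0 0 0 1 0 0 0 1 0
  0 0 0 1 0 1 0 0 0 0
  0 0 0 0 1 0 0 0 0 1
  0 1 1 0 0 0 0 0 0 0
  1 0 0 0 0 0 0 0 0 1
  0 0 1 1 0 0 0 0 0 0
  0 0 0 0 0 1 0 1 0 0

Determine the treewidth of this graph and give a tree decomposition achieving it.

Each bag holds 3 vertices, so the decomposition has width 2, which upper-bounds the treewidth. The edges j–f–e–d–i–c–g–b–a–h–j form a cycle, so G is not a tree and its treewidth is at least 2. Hence tw(G) = 2 exactly.

Treewidth 2.
One such decomposition:
Bags: B1 = {e, f, j}  B2 = {d, e, j}  B3 = {d, i, j}  B4 = {c, i, j}  B5 = {c, g, j}  B6 = {b, g, j}  B7 = {a, b, j}  B8 = {a, h, j}
Tree: B1–B2, B2–B3, B3–B4, B4–B5, B5–B6, B6–B7, B7–B8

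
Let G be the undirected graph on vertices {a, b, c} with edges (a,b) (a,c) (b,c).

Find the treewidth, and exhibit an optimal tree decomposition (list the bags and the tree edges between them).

Treewidth 2.
Bags: B1 = {a, b, c}
Tree: (single bag)

A single bag containing all 3 vertices is trivially a valid decomposition of width 2. Conversely, {a, b, c} is a clique of size 3, and the vertices of any clique must share a bag in every tree decomposition; so some bag has ≥ 3 vertices and tw(G) ≥ 2. Combining the bounds, tw(G) = 2.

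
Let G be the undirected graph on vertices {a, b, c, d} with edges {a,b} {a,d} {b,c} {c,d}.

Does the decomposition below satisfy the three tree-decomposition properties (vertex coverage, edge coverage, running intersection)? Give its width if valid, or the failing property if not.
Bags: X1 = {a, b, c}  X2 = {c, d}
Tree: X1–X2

A tree decomposition must satisfy three properties: every vertex lies in some bag; for every edge, both endpoints lie together in some bag; and for every vertex, the bags containing it form a connected subtree. Here edge (a,d) lies in no bag, so the decomposition is invalid.

No — edge (a,d) lies in no bag.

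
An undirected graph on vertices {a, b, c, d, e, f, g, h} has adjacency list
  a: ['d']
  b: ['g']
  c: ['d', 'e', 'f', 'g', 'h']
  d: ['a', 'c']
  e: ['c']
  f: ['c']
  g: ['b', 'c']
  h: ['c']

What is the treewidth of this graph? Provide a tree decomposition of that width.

Each bag holds 2 vertices, so the decomposition has width 1, which upper-bounds the treewidth. Since G has at least one edge (e.g. c–e), it is not an edgeless graph, so tw(G) ≥ 1. Combining the bounds, tw(G) = 1.

Treewidth 1.
One optimal decomposition is:
Bags: B1 = {c, e}  B2 = {c, h}  B3 = {c, f}  B4 = {c, g}  B5 = {c, d}  B6 = {b, g}  B7 = {a, d}
Tree: B1–B2, B1–B3, B3–B4, B1–B5, B4–B6, B5–B7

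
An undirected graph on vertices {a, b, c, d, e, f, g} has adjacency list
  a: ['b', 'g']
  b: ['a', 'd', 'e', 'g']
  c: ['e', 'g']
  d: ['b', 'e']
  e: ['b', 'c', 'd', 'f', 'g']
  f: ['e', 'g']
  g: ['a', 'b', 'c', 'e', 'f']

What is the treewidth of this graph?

2

A width-2 tree decomposition is:
Bags: B1 = {a, b, g}  B2 = {b, e, g}  B3 = {c, e, g}  B4 = {e, f, g}  B5 = {b, d, e}
Tree: B1–B2, B2–B3, B3–B4, B2–B5
The largest bag has 3 vertices, giving width 2; this decomposition certifies tw(G) ≤ 2. On the other hand G contains the 3-clique {b, d, e}. A clique must lie in a single bag of any decomposition, so no decomposition can have width below 2. Combining the bounds, tw(G) = 2.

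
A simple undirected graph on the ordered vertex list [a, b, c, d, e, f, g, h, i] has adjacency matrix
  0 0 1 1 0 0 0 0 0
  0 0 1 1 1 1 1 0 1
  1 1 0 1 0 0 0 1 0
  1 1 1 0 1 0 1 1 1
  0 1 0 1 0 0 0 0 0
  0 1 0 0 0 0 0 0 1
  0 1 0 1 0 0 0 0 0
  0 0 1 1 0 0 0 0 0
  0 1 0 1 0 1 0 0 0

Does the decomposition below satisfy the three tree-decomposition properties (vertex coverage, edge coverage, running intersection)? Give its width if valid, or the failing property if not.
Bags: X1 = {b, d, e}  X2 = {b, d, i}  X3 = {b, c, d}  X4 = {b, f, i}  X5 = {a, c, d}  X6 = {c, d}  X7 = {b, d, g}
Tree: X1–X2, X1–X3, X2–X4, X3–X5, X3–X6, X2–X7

No — vertex h appears in no bag.

A tree decomposition must satisfy three properties: every vertex lies in some bag; for every edge, both endpoints lie together in some bag; and for every vertex, the bags containing it form a connected subtree. Here vertex h appears in no bag, so the decomposition is invalid.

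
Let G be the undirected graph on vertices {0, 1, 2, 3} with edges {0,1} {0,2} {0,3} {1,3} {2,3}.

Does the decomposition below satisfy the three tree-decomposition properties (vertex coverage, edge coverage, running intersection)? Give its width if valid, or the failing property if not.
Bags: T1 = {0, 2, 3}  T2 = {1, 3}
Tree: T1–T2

No — edge (0,1) lies in no bag.

A tree decomposition must satisfy three properties: every vertex lies in some bag; for every edge, both endpoints lie together in some bag; and for every vertex, the bags containing it form a connected subtree. Here edge (0,1) lies in no bag, so the decomposition is invalid.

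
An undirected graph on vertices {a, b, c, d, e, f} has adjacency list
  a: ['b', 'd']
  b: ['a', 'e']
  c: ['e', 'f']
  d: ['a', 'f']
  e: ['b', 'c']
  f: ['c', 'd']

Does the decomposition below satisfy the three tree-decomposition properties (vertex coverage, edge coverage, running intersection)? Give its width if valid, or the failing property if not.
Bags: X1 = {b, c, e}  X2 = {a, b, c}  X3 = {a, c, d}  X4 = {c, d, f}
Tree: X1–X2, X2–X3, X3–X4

Checking the three conditions: (i) the bags cover all of {a, b, c, d, e, f}; (ii) for each edge, some bag contains both endpoints; (iii) the bags containing any fixed vertex form a subtree. All hold, so the decomposition is valid with width 3 − 1 = 2.

Yes; width 2.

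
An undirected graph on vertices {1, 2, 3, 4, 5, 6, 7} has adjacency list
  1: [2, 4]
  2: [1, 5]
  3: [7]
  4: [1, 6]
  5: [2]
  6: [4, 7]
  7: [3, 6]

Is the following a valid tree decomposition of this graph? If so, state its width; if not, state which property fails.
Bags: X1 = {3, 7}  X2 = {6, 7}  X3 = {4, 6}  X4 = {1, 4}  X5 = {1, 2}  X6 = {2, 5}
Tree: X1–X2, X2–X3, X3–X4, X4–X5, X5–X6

Yes; width 1.

Vertex coverage: the bags together contain {1, 2, 3, 4, 5, 6, 7}, the full vertex set. Edge coverage: each edge of G has both endpoints in at least one bag. Running intersection: for every vertex, the bags containing it form a connected subtree. All three properties hold, so this is a valid tree decomposition of width max|bag| − 1 = 1, and hence tw(G) ≤ 1.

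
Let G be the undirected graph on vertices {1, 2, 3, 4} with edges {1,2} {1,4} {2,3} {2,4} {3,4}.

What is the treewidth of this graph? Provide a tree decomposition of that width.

Treewidth 2.
One optimal decomposition is:
Bags: B1 = {1, 2, 4}  B2 = {2, 3, 4}
Tree: B1–B2

The largest bag has 3 vertices, giving width 2; this decomposition certifies tw(G) ≤ 2. Conversely, {1, 2, 4} is a clique of size 3, and the vertices of any clique must share a bag in every tree decomposition; so some bag has ≥ 3 vertices and tw(G) ≥ 2. The upper and lower bounds meet at 2, so that is the treewidth.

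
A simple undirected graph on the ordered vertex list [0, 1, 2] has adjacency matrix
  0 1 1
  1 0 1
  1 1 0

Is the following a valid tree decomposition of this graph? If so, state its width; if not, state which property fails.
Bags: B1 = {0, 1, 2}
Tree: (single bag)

Every vertex of G appears in some bag (union = {0, 1, 2}); every edge is covered by a bag; and for each vertex v the set of bags containing v is connected in the bag tree. The decomposition is therefore valid. The largest bag has 3 vertices, so the width is 2.

Yes; width 2.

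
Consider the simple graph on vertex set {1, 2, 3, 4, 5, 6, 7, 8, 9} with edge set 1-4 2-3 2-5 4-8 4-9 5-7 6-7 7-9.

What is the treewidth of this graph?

1

A width-1 tree decomposition is:
Bags: B1 = {4, 9}  B2 = {7, 9}  B3 = {1, 4}  B4 = {5, 7}  B5 = {2, 5}  B6 = {4, 8}  B7 = {6, 7}  B8 = {2, 3}
Tree: B1–B2, B1–B3, B2–B4, B4–B5, B3–B6, B4–B7, B5–B8
The largest bag has 2 vertices, giving width 1; this decomposition certifies tw(G) ≤ 1. Any graph with an edge has treewidth ≥ 1, and G has the edge 9–4. Therefore the treewidth is 1.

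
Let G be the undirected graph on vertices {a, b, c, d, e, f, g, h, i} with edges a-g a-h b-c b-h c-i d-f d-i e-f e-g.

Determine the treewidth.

2

A width-2 tree decomposition is:
Bags: B1 = {a, b, h}  B2 = {a, b, g}  B3 = {b, e, g}  B4 = {b, e, f}  B5 = {b, d, f}  B6 = {b, d, i}  B7 = {b, c, i}
Tree: B1–B2, B2–B3, B3–B4, B4–B5, B5–B6, B6–B7
The largest bag has 3 vertices, giving width 2; this decomposition certifies tw(G) ≤ 2. The edges b–h–a–g–e–f–d–i–c–b form a cycle, so G is not a tree and its treewidth is at least 2. Hence tw(G) = 2 exactly.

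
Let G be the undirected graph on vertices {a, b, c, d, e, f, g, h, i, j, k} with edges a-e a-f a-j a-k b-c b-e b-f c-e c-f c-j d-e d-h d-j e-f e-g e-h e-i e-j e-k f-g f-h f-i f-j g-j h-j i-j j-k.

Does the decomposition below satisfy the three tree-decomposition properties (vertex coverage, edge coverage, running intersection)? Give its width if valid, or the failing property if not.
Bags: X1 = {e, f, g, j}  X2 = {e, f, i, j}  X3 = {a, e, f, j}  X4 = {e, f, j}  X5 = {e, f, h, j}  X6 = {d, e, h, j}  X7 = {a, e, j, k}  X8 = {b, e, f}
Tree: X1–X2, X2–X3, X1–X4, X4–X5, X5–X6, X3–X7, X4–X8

No — vertex c appears in no bag.

A tree decomposition must satisfy three properties: every vertex lies in some bag; for every edge, both endpoints lie together in some bag; and for every vertex, the bags containing it form a connected subtree. Here vertex c appears in no bag, so the decomposition is invalid.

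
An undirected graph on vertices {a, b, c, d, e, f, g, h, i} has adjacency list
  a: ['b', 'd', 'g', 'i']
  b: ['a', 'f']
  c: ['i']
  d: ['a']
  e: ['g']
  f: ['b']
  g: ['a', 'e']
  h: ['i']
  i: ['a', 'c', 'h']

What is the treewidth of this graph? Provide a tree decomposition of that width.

Treewidth 1.
One optimal decomposition is:
Bags: B1 = {a, g}  B2 = {a, b}  B3 = {a, i}  B4 = {e, g}  B5 = {a, d}  B6 = {c, i}  B7 = {b, f}  B8 = {h, i}
Tree: B1–B2, B1–B3, B1–B4, B2–B5, B3–B6, B2–B7, B6–B8

Each bag holds 2 vertices, so the decomposition has width 1, which upper-bounds the treewidth. G has an edge, so its treewidth is at least 1. The upper and lower bounds meet at 1, so that is the treewidth.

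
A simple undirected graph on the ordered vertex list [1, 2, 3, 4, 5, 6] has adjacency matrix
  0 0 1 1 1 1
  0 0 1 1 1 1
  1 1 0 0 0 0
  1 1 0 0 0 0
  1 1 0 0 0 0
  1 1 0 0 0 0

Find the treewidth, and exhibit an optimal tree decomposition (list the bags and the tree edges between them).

Every bag has size at most 3, so the width is 3 − 1 = 2 and tw(G) ≤ 2. The edges 1–3–2–5–1 form a cycle, so G is not a tree and its treewidth is at least 2. The upper and lower bounds meet at 2, so that is the treewidth.

Treewidth 2.
One such decomposition:
Bags: B1 = {1, 2, 3}  B2 = {1, 2, 5}  B3 = {1, 2, 6}  B4 = {1, 2, 4}
Tree: B1–B2, B2–B3, B3–B4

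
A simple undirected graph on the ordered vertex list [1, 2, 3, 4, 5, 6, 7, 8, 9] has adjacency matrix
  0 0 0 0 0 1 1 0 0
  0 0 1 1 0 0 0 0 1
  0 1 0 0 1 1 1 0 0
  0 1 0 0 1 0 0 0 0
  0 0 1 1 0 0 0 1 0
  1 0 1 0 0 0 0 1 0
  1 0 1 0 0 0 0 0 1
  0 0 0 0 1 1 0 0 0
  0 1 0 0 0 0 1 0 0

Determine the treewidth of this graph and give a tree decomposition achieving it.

Treewidth 3.
Bags: B1 = {2, 4, 7, 9}  B2 = {2, 3, 4, 7}  B3 = {3, 4, 5, 7}  B4 = {1, 3, 5, 7}  B5 = {1, 3, 5, 6}  B6 = {1, 5, 6, 8}
Tree: B1–B2, B2–B3, B3–B4, B4–B5, B5–B6

Every bag has size at most 4, so the width is 4 − 1 = 3 and tw(G) ≤ 3. For the lower bound: the 4 vertex sets {2,4,9}, {7}, {3}, {1,5,6,8} are disjoint, each induces a connected subgraph, and every pair is joined by at least one edge of G. Contracting each set to a single vertex therefore yields K_{4} as a minor, and since treewidth is minor-monotone, tw(G) ≥ tw(K_{4}) = 3. The upper and lower bounds meet at 3, so that is the treewidth.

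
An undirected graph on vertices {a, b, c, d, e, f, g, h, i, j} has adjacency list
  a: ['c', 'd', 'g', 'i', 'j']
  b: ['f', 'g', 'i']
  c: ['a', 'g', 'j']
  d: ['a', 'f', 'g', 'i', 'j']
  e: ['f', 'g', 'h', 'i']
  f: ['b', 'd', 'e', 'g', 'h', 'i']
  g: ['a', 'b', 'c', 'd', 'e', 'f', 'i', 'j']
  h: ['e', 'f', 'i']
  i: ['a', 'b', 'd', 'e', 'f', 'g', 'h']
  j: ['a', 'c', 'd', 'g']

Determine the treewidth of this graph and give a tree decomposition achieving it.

Every bag has size at most 4, so the width is 4 − 1 = 3 and tw(G) ≤ 3. On the other hand G contains the 4-clique {a, d, g, j}. A clique must lie in a single bag of any decomposition, so no decomposition can have width below 3. Combining the bounds, tw(G) = 3.

Treewidth 3.
One such decomposition:
Bags: B1 = {a, d, g, i}  B2 = {d, f, g, i}  B3 = {b, f, g, i}  B4 = {a, d, g, j}  B5 = {e, f, g, i}  B6 = {a, c, g, j}  B7 = {e, f, h, i}
Tree: B1–B2, B2–B3, B1–B4, B3–B5, B4–B6, B5–B7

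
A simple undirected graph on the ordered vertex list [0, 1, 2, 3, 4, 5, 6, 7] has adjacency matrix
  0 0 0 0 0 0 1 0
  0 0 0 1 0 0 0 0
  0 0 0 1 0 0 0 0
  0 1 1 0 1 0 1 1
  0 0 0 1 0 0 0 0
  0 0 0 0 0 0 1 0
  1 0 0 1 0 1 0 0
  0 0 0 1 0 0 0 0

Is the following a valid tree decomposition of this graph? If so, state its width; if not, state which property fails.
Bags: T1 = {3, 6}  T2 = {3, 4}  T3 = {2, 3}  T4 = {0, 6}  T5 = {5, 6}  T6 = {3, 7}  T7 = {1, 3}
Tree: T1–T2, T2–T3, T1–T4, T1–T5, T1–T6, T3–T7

Yes; width 1.

Checking the three conditions: (i) the bags cover all of {0, 1, 2, 3, 4, 5, 6, 7}; (ii) for each edge, some bag contains both endpoints; (iii) the bags containing any fixed vertex form a subtree. All hold, so the decomposition is valid with width 2 − 1 = 1.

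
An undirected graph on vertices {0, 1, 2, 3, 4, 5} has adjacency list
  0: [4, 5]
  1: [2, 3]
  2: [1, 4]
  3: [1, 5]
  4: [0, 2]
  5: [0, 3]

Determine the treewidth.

2

A width-2 tree decomposition is:
Bags: B1 = {1, 2, 4}  B2 = {0, 1, 4}  B3 = {0, 1, 5}  B4 = {1, 3, 5}
Tree: B1–B2, B2–B3, B3–B4
The largest bag has 3 vertices, giving width 2; this decomposition certifies tw(G) ≤ 2. For the lower bound, G contains the cycle 1–2–4–0–5–3–1, so G is not a forest; only forests have treewidth ≤ 1, hence tw(G) ≥ 2. The upper and lower bounds meet at 2, so that is the treewidth.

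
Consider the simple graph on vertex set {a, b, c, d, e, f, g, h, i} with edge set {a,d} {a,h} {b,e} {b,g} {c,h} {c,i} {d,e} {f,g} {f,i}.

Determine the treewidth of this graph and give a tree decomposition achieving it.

Treewidth 2.
One optimal decomposition is:
Bags: B1 = {f, g, i}  B2 = {b, g, i}  B3 = {b, e, i}  B4 = {d, e, i}  B5 = {a, d, i}  B6 = {a, h, i}  B7 = {c, h, i}
Tree: B1–B2, B2–B3, B3–B4, B4–B5, B5–B6, B6–B7

Each bag holds 3 vertices, so the decomposition has width 2, which upper-bounds the treewidth. The edges i–f–g–b–e–d–a–h–c–i form a cycle, so G is not a tree and its treewidth is at least 2. Combining the bounds, tw(G) = 2.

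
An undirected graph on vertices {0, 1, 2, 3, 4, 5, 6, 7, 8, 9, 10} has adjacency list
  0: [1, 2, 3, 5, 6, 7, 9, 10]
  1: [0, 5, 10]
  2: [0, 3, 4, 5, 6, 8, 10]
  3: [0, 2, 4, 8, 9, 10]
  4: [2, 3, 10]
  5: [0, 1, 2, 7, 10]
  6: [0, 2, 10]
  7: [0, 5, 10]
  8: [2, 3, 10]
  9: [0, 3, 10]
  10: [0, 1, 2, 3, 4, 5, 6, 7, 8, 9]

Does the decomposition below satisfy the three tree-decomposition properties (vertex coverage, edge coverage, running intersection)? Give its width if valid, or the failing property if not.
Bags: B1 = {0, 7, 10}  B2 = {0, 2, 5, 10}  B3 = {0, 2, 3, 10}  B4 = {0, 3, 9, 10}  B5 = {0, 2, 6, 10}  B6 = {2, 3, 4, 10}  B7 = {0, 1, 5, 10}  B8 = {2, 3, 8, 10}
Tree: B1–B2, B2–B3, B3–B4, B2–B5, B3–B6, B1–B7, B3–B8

No — edge (5,7) lies in no bag.

A tree decomposition must satisfy three properties: every vertex lies in some bag; for every edge, both endpoints lie together in some bag; and for every vertex, the bags containing it form a connected subtree. Here edge (5,7) lies in no bag, so the decomposition is invalid.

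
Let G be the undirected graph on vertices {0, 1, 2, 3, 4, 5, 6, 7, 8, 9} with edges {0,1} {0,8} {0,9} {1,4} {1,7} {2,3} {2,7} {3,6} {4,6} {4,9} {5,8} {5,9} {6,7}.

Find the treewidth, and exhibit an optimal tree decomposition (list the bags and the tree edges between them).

Every bag has size at most 3, so the width is 3 − 1 = 2 and tw(G) ≤ 2. For the lower bound, G contains the cycle 5–8–0–9–5, so G is not a forest; only forests have treewidth ≤ 1, hence tw(G) ≥ 2. Hence tw(G) = 2 exactly.

Treewidth 2.
Bags: B1 = {5, 8, 9}  B2 = {0, 8, 9}  B3 = {0, 4, 9}  B4 = {0, 1, 4}  B5 = {1, 4, 6}  B6 = {1, 6, 7}  B7 = {3, 6, 7}  B8 = {2, 3, 7}
Tree: B1–B2, B2–B3, B3–B4, B4–B5, B5–B6, B6–B7, B7–B8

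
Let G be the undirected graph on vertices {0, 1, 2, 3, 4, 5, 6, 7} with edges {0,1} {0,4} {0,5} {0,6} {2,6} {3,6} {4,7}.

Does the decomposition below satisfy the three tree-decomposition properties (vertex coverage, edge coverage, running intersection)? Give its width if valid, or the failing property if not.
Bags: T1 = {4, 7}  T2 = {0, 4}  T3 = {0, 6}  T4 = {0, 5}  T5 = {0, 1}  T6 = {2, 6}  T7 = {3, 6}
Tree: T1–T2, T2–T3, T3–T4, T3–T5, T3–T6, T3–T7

Vertex coverage: the bags together contain {0, 1, 2, 3, 4, 5, 6, 7}, the full vertex set. Edge coverage: each edge of G has both endpoints in at least one bag. Running intersection: for every vertex, the bags containing it form a connected subtree. All three properties hold, so this is a valid tree decomposition of width max|bag| − 1 = 1, and hence tw(G) ≤ 1.

Yes; width 1.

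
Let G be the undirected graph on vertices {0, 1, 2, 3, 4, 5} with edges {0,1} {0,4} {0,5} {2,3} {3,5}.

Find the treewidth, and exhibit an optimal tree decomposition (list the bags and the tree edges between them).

Each bag holds 2 vertices, so the decomposition has width 1, which upper-bounds the treewidth. Since G has at least one edge (e.g. 1–0), it is not an edgeless graph, so tw(G) ≥ 1. The upper and lower bounds meet at 1, so that is the treewidth.

Treewidth 1.
Bags: B1 = {0, 1}  B2 = {0, 5}  B3 = {3, 5}  B4 = {2, 3}  B5 = {0, 4}
Tree: B1–B2, B2–B3, B3–B4, B2–B5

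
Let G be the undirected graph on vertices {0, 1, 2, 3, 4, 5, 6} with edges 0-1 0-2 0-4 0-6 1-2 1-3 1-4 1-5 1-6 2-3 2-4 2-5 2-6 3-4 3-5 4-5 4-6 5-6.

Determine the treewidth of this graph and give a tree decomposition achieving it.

Treewidth 4.
Bags: B1 = {0, 1, 2, 4, 6}  B2 = {1, 2, 4, 5, 6}  B3 = {1, 2, 3, 4, 5}
Tree: B1–B2, B2–B3

The largest bag has 5 vertices, giving width 4; this decomposition certifies tw(G) ≤ 4. For the lower bound, the 5 vertices {0, 1, 2, 4, 6} are pairwise adjacent, and any tree decomposition puts a clique entirely inside one bag — forcing width ≥ 4. Hence tw(G) = 4 exactly.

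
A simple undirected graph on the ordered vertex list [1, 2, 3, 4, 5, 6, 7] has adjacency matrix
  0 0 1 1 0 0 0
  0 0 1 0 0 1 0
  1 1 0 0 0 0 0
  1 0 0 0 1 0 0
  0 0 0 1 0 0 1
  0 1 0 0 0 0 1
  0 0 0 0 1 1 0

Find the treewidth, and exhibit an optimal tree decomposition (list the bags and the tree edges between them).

Every bag has size at most 3, so the width is 3 − 1 = 2 and tw(G) ≤ 2. Since 5–4–1–3–2–6–7–5 is a cycle in G, G is not acyclic. Forests are exactly the graphs of treewidth ≤ 1, so tw(G) ≥ 2. Therefore the treewidth is 2.

Treewidth 2.
Bags: B1 = {1, 4, 5}  B2 = {1, 3, 5}  B3 = {2, 3, 5}  B4 = {2, 5, 6}  B5 = {5, 6, 7}
Tree: B1–B2, B2–B3, B3–B4, B4–B5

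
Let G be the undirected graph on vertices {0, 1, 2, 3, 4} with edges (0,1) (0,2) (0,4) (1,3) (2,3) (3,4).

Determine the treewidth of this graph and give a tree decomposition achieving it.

Treewidth 2.
One such decomposition:
Bags: B1 = {0, 2, 3}  B2 = {0, 3, 4}  B3 = {0, 1, 3}
Tree: B1–B2, B2–B3

The largest bag has 3 vertices, giving width 2; this decomposition certifies tw(G) ≤ 2. Since 0–2–3–4–0 is a cycle in G, G is not acyclic. Forests are exactly the graphs of treewidth ≤ 1, so tw(G) ≥ 2. Combining the bounds, tw(G) = 2.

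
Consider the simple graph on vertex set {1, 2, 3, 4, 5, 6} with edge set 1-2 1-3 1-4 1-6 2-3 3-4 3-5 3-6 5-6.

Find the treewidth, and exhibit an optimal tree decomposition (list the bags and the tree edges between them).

Each bag holds 3 vertices, so the decomposition has width 2, which upper-bounds the treewidth. For the lower bound, the 3 vertices {1, 2, 3} are pairwise adjacent, and any tree decomposition puts a clique entirely inside one bag — forcing width ≥ 2. Combining the bounds, tw(G) = 2.

Treewidth 2.
One optimal decomposition is:
Bags: B1 = {1, 2, 3}  B2 = {1, 3, 4}  B3 = {1, 3, 6}  B4 = {3, 5, 6}
Tree: B1–B2, B1–B3, B3–B4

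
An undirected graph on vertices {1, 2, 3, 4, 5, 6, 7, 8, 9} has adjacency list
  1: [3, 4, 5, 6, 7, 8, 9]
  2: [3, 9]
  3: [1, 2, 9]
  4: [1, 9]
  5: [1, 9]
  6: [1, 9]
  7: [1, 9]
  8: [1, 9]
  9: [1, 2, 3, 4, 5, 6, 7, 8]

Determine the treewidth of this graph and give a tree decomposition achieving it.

Treewidth 2.
One such decomposition:
Bags: B1 = {1, 5, 9}  B2 = {1, 6, 9}  B3 = {1, 3, 9}  B4 = {2, 3, 9}  B5 = {1, 4, 9}  B6 = {1, 7, 9}  B7 = {1, 8, 9}
Tree: B1–B2, B1–B3, B3–B4, B1–B5, B1–B6, B2–B7

Each bag holds 3 vertices, so the decomposition has width 2, which upper-bounds the treewidth. On the other hand G contains the 3-clique {1, 3, 9}. A clique must lie in a single bag of any decomposition, so no decomposition can have width below 2. Hence tw(G) = 2 exactly.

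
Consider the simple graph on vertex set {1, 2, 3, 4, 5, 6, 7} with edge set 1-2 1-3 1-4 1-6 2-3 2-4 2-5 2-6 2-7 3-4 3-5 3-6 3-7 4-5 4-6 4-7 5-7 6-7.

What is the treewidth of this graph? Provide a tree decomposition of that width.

Treewidth 4.
Bags: B1 = {2, 3, 4, 6, 7}  B2 = {1, 2, 3, 4, 6}  B3 = {2, 3, 4, 5, 7}
Tree: B1–B2, B1–B3

The largest bag has 5 vertices, giving width 4; this decomposition certifies tw(G) ≤ 4. On the other hand G contains the 5-clique {2, 3, 4, 5, 7}. A clique must lie in a single bag of any decomposition, so no decomposition can have width below 4. Therefore the treewidth is 4.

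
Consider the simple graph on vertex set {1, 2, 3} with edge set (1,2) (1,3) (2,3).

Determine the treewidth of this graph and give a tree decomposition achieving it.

Treewidth 2.
One such decomposition:
Bags: B1 = {1, 2, 3}
Tree: (single bag)

A single bag containing all 3 vertices is trivially a valid decomposition of width 2. Conversely, {1, 2, 3} is a clique of size 3, and the vertices of any clique must share a bag in every tree decomposition; so some bag has ≥ 3 vertices and tw(G) ≥ 2. The upper and lower bounds meet at 2, so that is the treewidth.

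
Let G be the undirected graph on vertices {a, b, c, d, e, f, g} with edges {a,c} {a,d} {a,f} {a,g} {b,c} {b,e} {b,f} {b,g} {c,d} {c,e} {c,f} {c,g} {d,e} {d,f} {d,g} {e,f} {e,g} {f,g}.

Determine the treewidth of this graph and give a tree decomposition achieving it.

Each bag holds 5 vertices, so the decomposition has width 4, which upper-bounds the treewidth. Conversely, {c, d, e, f, g} is a clique of size 5, and the vertices of any clique must share a bag in every tree decomposition; so some bag has ≥ 5 vertices and tw(G) ≥ 4. The upper and lower bounds meet at 4, so that is the treewidth.

Treewidth 4.
One such decomposition:
Bags: B1 = {c, d, e, f, g}  B2 = {a, c, d, f, g}  B3 = {b, c, e, f, g}
Tree: B1–B2, B1–B3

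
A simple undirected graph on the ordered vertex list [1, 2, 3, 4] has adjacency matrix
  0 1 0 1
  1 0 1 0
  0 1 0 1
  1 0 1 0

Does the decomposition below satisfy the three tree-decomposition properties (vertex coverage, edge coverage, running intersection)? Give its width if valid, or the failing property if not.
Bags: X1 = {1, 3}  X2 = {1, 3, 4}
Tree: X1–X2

No — vertex 2 appears in no bag.

A tree decomposition must satisfy three properties: every vertex lies in some bag; for every edge, both endpoints lie together in some bag; and for every vertex, the bags containing it form a connected subtree. Here vertex 2 appears in no bag, so the decomposition is invalid.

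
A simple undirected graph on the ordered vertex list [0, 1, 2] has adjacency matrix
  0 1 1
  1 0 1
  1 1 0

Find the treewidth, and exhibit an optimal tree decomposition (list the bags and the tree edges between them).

Treewidth 2.
One optimal decomposition is:
Bags: B1 = {0, 1, 2}
Tree: (single bag)

A single bag containing all 3 vertices is trivially a valid decomposition of width 2. For the lower bound, the 3 vertices {0, 1, 2} are pairwise adjacent, and any tree decomposition puts a clique entirely inside one bag — forcing width ≥ 2. Therefore the treewidth is 2.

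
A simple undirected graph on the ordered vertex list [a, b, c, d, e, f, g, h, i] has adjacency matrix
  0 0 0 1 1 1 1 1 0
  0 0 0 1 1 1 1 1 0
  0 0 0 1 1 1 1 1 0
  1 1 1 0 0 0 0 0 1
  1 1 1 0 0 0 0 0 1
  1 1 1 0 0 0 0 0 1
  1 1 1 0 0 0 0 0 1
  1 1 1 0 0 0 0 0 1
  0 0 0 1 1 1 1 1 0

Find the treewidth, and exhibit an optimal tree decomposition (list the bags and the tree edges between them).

Each bag holds 5 vertices, so the decomposition has width 4, which upper-bounds the treewidth. For the lower bound: the 5 vertex sets {c,d}, {a,f}, {b,h}, {i}, {g} are disjoint, each induces a connected subgraph, and every pair is joined by at least one edge of G. Contracting each set to a single vertex therefore yields K_{5} as a minor, and since treewidth is minor-monotone, tw(G) ≥ tw(K_{5}) = 4. Hence tw(G) = 4 exactly.

Treewidth 4.
Bags: B1 = {a, b, c, d, i}  B2 = {a, b, c, f, i}  B3 = {a, b, c, h, i}  B4 = {a, b, c, g, i}  B5 = {a, b, c, e, i}
Tree: B1–B2, B2–B3, B3–B4, B4–B5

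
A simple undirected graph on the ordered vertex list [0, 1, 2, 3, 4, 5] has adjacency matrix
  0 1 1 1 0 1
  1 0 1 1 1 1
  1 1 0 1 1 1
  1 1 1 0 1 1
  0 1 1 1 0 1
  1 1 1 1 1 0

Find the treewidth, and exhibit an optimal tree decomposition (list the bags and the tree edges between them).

Treewidth 4.
Bags: B1 = {1, 2, 3, 4, 5}  B2 = {0, 1, 2, 3, 5}
Tree: B1–B2

The largest bag has 5 vertices, giving width 4; this decomposition certifies tw(G) ≤ 4. For the lower bound, the 5 vertices {0, 1, 2, 3, 5} are pairwise adjacent, and any tree decomposition puts a clique entirely inside one bag — forcing width ≥ 4. Combining the bounds, tw(G) = 4.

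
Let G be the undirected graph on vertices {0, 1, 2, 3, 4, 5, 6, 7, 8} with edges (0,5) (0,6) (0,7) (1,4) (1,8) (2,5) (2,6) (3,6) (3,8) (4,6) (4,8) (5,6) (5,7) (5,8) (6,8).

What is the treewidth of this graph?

A width-2 tree decomposition is:
Bags: B1 = {0, 5, 6}  B2 = {2, 5, 6}  B3 = {5, 6, 8}  B4 = {3, 6, 8}  B5 = {4, 6, 8}  B6 = {1, 4, 8}  B7 = {0, 5, 7}
Tree: B1–B2, B2–B3, B3–B4, B4–B5, B5–B6, B1–B7
Each bag holds 3 vertices, so the decomposition has width 2, which upper-bounds the treewidth. Conversely, {1, 4, 8} is a clique of size 3, and the vertices of any clique must share a bag in every tree decomposition; so some bag has ≥ 3 vertices and tw(G) ≥ 2. Hence tw(G) = 2 exactly.

2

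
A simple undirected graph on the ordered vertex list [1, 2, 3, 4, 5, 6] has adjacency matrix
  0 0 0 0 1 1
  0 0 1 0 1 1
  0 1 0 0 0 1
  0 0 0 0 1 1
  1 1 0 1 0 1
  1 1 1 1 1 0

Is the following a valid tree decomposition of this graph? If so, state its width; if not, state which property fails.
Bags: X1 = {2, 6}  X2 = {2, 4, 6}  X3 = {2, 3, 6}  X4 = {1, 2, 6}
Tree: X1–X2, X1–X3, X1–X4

A tree decomposition must satisfy three properties: every vertex lies in some bag; for every edge, both endpoints lie together in some bag; and for every vertex, the bags containing it form a connected subtree. Here vertex 5 appears in no bag, so the decomposition is invalid.

No — vertex 5 appears in no bag.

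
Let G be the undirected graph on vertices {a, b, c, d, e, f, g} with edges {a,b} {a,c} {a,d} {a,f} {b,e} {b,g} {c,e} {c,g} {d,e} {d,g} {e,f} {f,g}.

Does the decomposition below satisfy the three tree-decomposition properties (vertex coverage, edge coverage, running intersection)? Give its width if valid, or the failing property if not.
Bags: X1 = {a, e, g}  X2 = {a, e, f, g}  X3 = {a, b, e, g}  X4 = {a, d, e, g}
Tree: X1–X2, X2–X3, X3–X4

No — vertex c appears in no bag.

A tree decomposition must satisfy three properties: every vertex lies in some bag; for every edge, both endpoints lie together in some bag; and for every vertex, the bags containing it form a connected subtree. Here vertex c appears in no bag, so the decomposition is invalid.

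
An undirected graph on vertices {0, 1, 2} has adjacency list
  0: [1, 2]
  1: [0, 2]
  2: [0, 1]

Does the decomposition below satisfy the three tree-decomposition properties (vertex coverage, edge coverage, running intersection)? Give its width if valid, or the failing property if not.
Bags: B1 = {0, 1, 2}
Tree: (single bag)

Vertex coverage: the bags together contain {0, 1, 2}, the full vertex set. Edge coverage: each edge of G has both endpoints in at least one bag. Running intersection: for every vertex, the bags containing it form a connected subtree. All three properties hold, so this is a valid tree decomposition of width max|bag| − 1 = 2, and hence tw(G) ≤ 2.

Yes; width 2.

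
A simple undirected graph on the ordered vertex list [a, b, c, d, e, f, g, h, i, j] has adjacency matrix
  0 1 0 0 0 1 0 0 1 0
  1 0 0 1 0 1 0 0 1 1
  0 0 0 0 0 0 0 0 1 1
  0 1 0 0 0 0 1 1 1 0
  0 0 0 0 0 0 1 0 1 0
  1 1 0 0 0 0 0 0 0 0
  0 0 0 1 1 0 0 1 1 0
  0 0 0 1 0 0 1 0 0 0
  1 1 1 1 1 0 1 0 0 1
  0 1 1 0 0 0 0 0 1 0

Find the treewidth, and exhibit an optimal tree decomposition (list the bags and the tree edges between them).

Treewidth 2.
One optimal decomposition is:
Bags: B1 = {b, d, i}  B2 = {d, g, i}  B3 = {e, g, i}  B4 = {b, i, j}  B5 = {d, g, h}  B6 = {c, i, j}  B7 = {a, b, i}  B8 = {a, b, f}
Tree: B1–B2, B2–B3, B1–B4, B2–B5, B4–B6, B1–B7, B7–B8

Every bag has size at most 3, so the width is 3 − 1 = 2 and tw(G) ≤ 2. For the lower bound, the 3 vertices {d, g, h} are pairwise adjacent, and any tree decomposition puts a clique entirely inside one bag — forcing width ≥ 2. Therefore the treewidth is 2.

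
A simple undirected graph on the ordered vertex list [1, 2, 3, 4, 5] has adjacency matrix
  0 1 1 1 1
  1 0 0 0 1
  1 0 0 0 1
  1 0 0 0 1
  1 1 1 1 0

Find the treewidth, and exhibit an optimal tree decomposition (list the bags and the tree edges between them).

Treewidth 2.
One optimal decomposition is:
Bags: B1 = {1, 4, 5}  B2 = {1, 2, 5}  B3 = {1, 3, 5}
Tree: B1–B2, B1–B3

Every bag has size at most 3, so the width is 3 − 1 = 2 and tw(G) ≤ 2. For the lower bound, the 3 vertices {1, 2, 5} are pairwise adjacent, and any tree decomposition puts a clique entirely inside one bag — forcing width ≥ 2. The upper and lower bounds meet at 2, so that is the treewidth.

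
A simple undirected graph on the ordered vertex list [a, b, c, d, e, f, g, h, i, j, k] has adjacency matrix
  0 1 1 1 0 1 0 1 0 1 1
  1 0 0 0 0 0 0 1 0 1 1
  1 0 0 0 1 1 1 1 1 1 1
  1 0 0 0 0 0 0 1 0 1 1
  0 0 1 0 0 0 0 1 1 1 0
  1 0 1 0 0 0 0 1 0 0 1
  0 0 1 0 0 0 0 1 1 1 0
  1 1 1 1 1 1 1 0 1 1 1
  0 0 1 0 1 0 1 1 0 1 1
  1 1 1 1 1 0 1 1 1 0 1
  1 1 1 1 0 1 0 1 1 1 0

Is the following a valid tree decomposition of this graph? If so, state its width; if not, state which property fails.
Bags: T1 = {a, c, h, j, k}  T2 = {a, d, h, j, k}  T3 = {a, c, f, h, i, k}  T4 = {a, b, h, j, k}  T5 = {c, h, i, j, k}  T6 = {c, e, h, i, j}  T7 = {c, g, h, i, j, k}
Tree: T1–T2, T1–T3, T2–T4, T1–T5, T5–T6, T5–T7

No — bags containing vertex i are not connected in the tree.

A tree decomposition must satisfy three properties: every vertex lies in some bag; for every edge, both endpoints lie together in some bag; and for every vertex, the bags containing it form a connected subtree. Here bags containing vertex i are not connected in the tree, so the decomposition is invalid.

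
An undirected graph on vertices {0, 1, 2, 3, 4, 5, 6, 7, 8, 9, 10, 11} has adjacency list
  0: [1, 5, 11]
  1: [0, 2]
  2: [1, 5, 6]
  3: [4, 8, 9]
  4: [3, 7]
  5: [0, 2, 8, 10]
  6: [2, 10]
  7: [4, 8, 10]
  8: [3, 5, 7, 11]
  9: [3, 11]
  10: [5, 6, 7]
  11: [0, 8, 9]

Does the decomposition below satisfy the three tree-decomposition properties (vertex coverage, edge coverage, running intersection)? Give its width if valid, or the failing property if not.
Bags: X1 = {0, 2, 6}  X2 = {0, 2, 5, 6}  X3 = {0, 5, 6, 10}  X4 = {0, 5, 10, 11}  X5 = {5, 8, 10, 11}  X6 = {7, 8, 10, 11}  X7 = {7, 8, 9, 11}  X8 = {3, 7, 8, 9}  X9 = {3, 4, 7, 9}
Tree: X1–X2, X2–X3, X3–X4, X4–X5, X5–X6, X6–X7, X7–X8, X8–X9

A tree decomposition must satisfy three properties: every vertex lies in some bag; for every edge, both endpoints lie together in some bag; and for every vertex, the bags containing it form a connected subtree. Here vertex 1 appears in no bag, so the decomposition is invalid.

No — vertex 1 appears in no bag.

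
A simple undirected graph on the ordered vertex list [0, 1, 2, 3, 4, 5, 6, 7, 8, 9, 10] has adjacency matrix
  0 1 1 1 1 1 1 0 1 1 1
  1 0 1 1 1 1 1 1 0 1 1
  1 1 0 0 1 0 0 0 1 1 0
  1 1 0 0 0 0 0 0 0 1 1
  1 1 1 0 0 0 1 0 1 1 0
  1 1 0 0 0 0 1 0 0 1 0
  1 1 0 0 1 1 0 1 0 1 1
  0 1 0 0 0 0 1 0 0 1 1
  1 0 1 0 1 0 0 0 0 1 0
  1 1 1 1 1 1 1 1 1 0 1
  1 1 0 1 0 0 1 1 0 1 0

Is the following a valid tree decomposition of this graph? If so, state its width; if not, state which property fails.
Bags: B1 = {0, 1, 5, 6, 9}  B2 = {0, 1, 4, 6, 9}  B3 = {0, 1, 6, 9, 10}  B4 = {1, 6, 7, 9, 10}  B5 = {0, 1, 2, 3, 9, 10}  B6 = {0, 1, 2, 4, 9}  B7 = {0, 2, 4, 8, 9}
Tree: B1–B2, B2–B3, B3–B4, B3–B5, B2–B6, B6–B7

No — bags containing vertex 2 are not connected in the tree.

A tree decomposition must satisfy three properties: every vertex lies in some bag; for every edge, both endpoints lie together in some bag; and for every vertex, the bags containing it form a connected subtree. Here bags containing vertex 2 are not connected in the tree, so the decomposition is invalid.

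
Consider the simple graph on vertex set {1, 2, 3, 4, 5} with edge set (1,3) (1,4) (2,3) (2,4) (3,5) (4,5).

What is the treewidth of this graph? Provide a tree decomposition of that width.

Treewidth 2.
Bags: B1 = {1, 3, 4}  B2 = {3, 4, 5}  B3 = {2, 3, 4}
Tree: B1–B2, B2–B3

The largest bag has 3 vertices, giving width 2; this decomposition certifies tw(G) ≤ 2. For the lower bound, G contains the cycle 3–1–4–5–3, so G is not a forest; only forests have treewidth ≤ 1, hence tw(G) ≥ 2. Therefore the treewidth is 2.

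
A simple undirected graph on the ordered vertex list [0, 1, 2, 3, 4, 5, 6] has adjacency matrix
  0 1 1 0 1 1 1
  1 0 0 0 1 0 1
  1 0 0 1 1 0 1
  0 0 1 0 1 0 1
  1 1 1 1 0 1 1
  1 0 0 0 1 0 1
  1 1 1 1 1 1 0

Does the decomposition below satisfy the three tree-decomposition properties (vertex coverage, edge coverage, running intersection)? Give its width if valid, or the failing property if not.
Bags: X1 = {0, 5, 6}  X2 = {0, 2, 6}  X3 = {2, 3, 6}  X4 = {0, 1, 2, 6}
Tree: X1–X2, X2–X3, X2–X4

A tree decomposition must satisfy three properties: every vertex lies in some bag; for every edge, both endpoints lie together in some bag; and for every vertex, the bags containing it form a connected subtree. Here vertex 4 appears in no bag, so the decomposition is invalid.

No — vertex 4 appears in no bag.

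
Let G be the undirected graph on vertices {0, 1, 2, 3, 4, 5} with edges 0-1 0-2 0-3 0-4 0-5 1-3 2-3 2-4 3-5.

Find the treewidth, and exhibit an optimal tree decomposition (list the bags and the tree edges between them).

Treewidth 2.
Bags: B1 = {0, 2, 3}  B2 = {0, 3, 5}  B3 = {0, 2, 4}  B4 = {0, 1, 3}
Tree: B1–B2, B1–B3, B2–B4

The largest bag has 3 vertices, giving width 2; this decomposition certifies tw(G) ≤ 2. On the other hand G contains the 3-clique {0, 1, 3}. A clique must lie in a single bag of any decomposition, so no decomposition can have width below 2. Combining the bounds, tw(G) = 2.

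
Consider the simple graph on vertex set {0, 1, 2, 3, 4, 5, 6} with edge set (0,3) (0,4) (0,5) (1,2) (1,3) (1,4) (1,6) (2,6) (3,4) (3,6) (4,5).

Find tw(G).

A width-2 tree decomposition is:
Bags: B1 = {0, 3, 4}  B2 = {1, 3, 4}  B3 = {1, 3, 6}  B4 = {0, 4, 5}  B5 = {1, 2, 6}
Tree: B1–B2, B2–B3, B1–B4, B3–B5
The largest bag has 3 vertices, giving width 2; this decomposition certifies tw(G) ≤ 2. For the lower bound, the 3 vertices {0, 3, 4} are pairwise adjacent, and any tree decomposition puts a clique entirely inside one bag — forcing width ≥ 2. Hence tw(G) = 2 exactly.

2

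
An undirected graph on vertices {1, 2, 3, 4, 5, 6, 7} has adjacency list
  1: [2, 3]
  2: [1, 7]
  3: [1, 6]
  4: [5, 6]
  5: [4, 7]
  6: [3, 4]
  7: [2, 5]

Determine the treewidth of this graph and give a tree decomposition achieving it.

The largest bag has 3 vertices, giving width 2; this decomposition certifies tw(G) ≤ 2. The edges 6–4–5–7–2–1–3–6 form a cycle, so G is not a tree and its treewidth is at least 2. Combining the bounds, tw(G) = 2.

Treewidth 2.
Bags: B1 = {4, 5, 6}  B2 = {5, 6, 7}  B3 = {2, 6, 7}  B4 = {1, 2, 6}  B5 = {1, 3, 6}
Tree: B1–B2, B2–B3, B3–B4, B4–B5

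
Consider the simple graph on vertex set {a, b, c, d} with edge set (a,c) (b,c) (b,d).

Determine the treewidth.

A width-1 tree decomposition is:
Bags: B1 = {b, d}  B2 = {b, c}  B3 = {a, c}
Tree: B1–B2, B2–B3
The largest bag has 2 vertices, giving width 1; this decomposition certifies tw(G) ≤ 1. Any graph with an edge has treewidth ≥ 1, and G has the edge d–b. The upper and lower bounds meet at 1, so that is the treewidth.

1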